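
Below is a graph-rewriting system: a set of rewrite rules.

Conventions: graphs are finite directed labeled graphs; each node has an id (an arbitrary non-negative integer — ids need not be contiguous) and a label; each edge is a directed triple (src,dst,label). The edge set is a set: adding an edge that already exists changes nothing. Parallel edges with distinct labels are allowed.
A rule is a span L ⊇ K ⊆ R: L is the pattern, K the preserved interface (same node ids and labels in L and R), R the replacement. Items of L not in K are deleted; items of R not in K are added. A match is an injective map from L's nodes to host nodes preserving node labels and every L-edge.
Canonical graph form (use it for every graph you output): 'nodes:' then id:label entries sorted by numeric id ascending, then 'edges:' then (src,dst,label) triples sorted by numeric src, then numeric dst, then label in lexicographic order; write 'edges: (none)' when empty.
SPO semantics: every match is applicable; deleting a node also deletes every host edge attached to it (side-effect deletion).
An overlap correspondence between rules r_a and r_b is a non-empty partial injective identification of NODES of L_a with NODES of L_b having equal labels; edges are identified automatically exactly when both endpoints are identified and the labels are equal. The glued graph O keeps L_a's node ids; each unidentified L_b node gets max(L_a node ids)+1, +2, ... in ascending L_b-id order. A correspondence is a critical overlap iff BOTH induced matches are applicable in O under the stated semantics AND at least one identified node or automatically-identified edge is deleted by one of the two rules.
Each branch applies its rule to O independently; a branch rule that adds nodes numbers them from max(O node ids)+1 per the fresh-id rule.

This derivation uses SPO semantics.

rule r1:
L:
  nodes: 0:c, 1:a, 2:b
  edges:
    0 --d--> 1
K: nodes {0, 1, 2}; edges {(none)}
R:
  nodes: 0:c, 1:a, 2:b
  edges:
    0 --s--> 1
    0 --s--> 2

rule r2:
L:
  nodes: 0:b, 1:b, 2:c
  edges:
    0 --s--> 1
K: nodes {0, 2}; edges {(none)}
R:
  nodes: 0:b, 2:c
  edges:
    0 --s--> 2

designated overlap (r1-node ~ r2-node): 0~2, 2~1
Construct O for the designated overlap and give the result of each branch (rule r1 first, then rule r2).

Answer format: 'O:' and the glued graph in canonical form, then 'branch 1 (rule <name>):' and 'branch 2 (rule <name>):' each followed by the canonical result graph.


O:
nodes: 0:c, 1:a, 2:b, 3:b
edges: (0,1,d); (3,2,s)
branch 1 (rule r1):
nodes: 0:c, 1:a, 2:b, 3:b
edges: (0,1,s); (0,2,s); (3,2,s)
branch 2 (rule r2):
nodes: 0:c, 1:a, 3:b
edges: (0,1,d); (3,0,s)


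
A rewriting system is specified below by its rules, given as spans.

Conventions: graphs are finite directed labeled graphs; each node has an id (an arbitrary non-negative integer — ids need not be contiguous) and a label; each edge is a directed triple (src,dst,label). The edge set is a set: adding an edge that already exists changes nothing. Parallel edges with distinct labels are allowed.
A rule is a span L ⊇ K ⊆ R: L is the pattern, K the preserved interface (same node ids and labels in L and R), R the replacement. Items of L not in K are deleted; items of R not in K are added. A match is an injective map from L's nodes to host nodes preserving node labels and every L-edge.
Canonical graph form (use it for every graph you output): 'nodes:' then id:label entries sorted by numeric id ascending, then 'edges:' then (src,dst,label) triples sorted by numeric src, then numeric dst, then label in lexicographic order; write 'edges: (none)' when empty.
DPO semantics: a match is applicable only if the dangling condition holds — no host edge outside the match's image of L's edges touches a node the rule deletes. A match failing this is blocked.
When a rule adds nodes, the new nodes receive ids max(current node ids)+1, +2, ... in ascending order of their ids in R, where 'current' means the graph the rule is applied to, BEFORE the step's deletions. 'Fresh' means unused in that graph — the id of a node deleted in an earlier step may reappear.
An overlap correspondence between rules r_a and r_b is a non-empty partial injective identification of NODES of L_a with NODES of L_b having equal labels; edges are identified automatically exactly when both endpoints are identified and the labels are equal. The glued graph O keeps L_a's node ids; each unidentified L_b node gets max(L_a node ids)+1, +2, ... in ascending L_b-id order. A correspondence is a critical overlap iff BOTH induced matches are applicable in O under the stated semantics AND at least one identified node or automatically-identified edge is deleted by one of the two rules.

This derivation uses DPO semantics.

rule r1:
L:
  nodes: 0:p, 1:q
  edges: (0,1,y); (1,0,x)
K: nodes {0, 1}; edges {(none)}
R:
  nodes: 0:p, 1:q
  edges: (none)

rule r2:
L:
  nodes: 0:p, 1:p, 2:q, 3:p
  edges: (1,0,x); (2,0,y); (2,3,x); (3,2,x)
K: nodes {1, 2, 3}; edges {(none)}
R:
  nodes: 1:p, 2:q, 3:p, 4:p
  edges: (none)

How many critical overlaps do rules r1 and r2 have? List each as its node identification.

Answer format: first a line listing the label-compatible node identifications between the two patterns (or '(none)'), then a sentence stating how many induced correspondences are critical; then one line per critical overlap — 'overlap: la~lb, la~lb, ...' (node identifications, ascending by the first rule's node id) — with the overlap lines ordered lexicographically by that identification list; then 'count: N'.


label-compatible node identifications between L(r1) and L(r2): 0~0, 0~1, 0~3, 1~2
1 of the induced correspondences is a critical overlap of r1 and r2.
overlap: 0~3, 1~2
count: 1


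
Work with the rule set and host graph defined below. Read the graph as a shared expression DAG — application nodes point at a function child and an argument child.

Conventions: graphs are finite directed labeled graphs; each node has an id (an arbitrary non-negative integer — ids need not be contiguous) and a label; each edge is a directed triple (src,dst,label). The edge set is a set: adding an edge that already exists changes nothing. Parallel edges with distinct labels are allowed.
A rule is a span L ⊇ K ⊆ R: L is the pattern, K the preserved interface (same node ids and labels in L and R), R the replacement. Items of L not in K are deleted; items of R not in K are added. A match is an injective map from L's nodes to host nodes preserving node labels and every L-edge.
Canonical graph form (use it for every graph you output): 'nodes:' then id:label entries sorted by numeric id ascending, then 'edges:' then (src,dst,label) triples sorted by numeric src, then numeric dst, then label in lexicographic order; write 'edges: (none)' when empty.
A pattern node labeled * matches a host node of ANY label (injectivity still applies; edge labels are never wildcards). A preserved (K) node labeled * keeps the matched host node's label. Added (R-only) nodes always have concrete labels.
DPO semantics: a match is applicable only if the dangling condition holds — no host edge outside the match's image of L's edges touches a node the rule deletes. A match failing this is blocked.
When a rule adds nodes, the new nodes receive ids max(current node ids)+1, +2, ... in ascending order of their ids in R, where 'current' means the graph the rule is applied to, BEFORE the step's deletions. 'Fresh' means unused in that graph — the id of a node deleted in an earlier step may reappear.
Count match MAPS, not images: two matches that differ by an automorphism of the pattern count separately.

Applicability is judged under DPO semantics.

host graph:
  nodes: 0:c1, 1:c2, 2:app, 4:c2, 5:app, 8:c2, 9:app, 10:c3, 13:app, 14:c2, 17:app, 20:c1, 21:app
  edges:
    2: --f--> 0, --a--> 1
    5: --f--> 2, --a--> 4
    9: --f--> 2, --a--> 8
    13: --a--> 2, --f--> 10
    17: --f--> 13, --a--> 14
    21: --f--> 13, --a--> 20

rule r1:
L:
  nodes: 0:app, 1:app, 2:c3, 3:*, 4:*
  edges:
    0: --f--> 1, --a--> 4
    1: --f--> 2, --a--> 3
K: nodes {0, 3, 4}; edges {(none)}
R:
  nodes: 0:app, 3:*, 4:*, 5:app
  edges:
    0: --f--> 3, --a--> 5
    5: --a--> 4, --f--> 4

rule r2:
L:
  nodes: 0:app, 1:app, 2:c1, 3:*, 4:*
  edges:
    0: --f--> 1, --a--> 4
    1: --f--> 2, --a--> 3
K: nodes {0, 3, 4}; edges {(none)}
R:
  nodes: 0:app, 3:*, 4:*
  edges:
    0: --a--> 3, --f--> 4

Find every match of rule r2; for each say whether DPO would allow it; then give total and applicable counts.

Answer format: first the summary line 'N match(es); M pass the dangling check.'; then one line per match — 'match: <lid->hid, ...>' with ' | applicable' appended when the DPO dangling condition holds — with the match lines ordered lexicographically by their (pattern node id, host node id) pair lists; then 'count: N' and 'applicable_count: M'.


2 match(es); 0 pass the dangling check.
match: 0->5, 1->2, 2->0, 3->1, 4->4
match: 0->9, 1->2, 2->0, 3->1, 4->8
count: 2
applicable_count: 0


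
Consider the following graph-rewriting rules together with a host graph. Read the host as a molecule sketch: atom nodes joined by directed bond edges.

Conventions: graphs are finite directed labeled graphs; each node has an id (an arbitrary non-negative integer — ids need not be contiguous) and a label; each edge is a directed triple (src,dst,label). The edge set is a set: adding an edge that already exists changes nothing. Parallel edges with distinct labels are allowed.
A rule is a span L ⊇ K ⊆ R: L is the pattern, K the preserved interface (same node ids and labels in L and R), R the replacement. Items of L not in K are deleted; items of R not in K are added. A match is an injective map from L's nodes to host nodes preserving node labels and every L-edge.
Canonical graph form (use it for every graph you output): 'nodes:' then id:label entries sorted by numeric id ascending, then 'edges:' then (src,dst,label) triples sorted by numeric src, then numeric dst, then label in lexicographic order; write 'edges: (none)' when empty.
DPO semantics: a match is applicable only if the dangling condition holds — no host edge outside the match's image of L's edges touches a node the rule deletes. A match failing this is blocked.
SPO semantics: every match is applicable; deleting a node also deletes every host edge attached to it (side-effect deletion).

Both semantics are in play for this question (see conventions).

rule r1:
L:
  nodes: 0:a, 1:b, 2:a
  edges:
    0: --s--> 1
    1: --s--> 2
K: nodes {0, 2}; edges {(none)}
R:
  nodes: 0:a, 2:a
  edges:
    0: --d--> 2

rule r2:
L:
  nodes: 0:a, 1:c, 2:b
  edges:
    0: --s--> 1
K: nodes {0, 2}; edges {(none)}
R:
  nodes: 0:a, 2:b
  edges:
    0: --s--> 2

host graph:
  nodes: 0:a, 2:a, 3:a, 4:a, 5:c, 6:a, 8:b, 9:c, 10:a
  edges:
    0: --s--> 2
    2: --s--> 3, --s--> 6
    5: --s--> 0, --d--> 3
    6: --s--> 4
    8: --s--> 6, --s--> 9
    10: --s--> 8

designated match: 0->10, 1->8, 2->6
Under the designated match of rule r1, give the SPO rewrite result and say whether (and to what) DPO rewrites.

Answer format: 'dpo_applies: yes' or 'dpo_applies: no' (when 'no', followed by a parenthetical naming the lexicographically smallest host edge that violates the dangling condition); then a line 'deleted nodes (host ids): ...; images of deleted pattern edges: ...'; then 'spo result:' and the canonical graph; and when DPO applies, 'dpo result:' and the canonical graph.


dpo_applies: no
(the rule deletes node 8, which keeps host edge (8,9,s) outside the match image — the dangling condition fails, DPO blocks; SPO proceeds and side-deletes such edges)
deleted nodes (host ids): 8; images of deleted pattern edges: (8,6,s); (10,8,s)
spo result:
nodes: 0:a, 2:a, 3:a, 4:a, 5:c, 6:a, 9:c, 10:a
edges: (0,2,s); (2,3,s); (2,6,s); (5,0,s); (5,3,d); (6,4,s); (10,6,d)


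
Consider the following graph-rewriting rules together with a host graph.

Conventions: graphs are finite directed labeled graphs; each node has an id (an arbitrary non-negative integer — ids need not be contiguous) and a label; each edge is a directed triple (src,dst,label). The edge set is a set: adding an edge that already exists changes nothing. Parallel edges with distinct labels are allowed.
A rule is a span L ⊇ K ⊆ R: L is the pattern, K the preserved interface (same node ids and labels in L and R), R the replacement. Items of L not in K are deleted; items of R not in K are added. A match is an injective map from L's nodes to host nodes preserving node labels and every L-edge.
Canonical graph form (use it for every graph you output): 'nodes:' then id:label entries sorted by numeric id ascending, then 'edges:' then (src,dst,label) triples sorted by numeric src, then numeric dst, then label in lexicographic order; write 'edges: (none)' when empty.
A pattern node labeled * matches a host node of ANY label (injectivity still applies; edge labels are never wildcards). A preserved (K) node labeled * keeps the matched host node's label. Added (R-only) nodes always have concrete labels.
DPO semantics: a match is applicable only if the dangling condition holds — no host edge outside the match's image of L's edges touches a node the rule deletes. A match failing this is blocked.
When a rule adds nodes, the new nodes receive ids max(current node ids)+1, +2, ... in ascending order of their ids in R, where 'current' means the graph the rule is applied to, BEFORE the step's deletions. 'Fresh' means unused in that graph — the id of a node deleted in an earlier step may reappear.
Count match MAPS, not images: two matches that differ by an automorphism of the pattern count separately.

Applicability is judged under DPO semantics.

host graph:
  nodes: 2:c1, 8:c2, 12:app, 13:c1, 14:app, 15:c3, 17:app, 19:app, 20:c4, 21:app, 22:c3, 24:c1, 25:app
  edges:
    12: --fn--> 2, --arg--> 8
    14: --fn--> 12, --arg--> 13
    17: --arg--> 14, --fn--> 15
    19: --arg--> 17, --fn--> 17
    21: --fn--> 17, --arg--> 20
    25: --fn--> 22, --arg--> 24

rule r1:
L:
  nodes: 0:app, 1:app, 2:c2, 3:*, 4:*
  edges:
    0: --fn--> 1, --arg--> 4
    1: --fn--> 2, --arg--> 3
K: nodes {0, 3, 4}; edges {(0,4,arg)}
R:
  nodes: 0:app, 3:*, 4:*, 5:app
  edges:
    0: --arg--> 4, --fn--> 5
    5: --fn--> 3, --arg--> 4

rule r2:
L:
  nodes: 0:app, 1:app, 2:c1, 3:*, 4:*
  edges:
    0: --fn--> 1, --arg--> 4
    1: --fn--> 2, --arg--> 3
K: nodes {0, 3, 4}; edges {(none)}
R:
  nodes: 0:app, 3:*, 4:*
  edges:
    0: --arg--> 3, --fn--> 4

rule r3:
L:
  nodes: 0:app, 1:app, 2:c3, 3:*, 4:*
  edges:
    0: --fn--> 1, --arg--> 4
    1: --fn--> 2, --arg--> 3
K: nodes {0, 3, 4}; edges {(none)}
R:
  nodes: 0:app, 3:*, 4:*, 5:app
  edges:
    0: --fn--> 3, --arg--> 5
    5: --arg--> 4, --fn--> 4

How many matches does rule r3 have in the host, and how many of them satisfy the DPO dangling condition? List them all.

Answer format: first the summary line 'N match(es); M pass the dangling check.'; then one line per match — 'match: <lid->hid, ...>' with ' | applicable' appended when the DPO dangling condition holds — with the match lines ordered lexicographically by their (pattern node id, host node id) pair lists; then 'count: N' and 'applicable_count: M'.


1 match(es); 0 pass the dangling check.
match: 0->21, 1->17, 2->15, 3->14, 4->20
count: 1
applicable_count: 0


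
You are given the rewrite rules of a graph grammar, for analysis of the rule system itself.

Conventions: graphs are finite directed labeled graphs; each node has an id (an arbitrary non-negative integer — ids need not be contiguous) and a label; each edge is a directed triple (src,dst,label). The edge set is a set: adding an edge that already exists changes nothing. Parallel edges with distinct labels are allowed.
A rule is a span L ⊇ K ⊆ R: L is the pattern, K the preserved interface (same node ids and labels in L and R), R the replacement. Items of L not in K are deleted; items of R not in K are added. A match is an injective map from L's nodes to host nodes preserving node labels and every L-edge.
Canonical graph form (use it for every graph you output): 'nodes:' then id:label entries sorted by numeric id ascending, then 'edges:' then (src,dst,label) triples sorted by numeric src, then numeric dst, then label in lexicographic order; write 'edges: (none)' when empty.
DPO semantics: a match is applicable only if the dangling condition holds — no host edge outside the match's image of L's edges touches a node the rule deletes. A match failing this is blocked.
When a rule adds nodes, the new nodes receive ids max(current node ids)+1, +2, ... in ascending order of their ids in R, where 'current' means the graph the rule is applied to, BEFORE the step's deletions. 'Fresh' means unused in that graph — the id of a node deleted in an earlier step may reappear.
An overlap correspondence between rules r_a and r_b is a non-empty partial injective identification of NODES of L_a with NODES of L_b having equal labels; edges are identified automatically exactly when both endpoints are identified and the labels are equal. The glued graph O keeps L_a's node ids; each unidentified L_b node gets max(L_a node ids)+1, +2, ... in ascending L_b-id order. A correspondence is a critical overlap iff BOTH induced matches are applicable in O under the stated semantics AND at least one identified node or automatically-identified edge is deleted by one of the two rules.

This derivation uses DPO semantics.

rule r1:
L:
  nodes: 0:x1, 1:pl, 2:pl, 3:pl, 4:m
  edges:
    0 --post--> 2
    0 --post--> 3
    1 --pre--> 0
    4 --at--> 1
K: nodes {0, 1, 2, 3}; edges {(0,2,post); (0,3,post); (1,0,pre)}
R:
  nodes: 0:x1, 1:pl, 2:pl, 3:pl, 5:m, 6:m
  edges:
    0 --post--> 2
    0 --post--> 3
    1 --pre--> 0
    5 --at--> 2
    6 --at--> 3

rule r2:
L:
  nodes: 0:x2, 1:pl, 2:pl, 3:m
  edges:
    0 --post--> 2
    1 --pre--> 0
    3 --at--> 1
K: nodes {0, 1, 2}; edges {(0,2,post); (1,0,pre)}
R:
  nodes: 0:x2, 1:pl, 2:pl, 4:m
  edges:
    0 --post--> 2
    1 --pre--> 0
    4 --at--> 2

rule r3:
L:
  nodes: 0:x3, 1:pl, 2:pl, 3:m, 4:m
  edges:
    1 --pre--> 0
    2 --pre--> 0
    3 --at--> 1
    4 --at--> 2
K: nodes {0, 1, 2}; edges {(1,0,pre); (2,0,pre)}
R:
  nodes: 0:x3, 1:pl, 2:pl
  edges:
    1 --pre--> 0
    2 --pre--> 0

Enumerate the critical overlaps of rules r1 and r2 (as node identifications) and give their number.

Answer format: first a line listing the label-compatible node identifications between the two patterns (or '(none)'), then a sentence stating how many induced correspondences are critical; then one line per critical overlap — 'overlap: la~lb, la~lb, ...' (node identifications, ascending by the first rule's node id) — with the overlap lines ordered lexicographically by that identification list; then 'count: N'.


label-compatible node identifications between L(r1) and L(r2): 1~1, 1~2, 2~1, 2~2, 3~1, 3~2, 4~3
3 of the induced correspondences are critical overlaps of r1 and r2.
overlap: 1~1, 2~2, 4~3
overlap: 1~1, 3~2, 4~3
overlap: 1~1, 4~3
count: 3


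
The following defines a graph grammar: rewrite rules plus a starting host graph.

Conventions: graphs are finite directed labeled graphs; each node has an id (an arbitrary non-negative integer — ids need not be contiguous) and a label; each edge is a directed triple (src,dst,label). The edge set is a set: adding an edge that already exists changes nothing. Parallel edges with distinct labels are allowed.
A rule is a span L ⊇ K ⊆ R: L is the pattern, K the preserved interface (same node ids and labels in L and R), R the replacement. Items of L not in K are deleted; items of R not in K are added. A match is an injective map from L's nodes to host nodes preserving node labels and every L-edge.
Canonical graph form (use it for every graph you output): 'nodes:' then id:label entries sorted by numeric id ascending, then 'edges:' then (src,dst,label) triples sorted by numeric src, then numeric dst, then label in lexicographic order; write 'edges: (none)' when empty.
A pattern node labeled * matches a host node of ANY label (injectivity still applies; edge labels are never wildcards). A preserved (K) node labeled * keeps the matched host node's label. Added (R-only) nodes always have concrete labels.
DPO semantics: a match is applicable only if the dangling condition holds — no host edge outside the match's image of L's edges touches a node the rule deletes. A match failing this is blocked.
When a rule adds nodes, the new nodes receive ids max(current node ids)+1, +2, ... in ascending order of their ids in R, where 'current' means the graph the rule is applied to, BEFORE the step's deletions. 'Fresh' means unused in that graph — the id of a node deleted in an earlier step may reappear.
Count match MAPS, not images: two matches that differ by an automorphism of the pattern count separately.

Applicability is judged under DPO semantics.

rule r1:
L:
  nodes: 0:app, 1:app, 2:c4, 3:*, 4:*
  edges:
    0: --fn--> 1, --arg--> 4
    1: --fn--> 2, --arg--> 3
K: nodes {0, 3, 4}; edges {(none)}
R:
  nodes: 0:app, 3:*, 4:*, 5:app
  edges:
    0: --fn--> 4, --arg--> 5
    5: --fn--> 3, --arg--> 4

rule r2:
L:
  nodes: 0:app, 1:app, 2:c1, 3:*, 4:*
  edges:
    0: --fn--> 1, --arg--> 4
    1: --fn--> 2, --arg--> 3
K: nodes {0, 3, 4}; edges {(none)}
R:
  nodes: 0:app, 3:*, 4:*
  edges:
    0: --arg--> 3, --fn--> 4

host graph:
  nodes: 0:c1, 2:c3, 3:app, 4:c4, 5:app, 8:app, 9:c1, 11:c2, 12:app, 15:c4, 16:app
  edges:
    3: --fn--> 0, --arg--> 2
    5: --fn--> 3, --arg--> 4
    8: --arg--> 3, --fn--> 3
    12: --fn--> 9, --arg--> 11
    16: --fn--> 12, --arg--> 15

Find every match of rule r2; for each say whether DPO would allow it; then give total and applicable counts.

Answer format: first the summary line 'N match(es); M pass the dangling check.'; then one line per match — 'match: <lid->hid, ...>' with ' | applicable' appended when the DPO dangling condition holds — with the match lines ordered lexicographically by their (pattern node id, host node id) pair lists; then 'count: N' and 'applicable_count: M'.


2 match(es); 1 pass the dangling check.
match: 0->5, 1->3, 2->0, 3->2, 4->4
match: 0->16, 1->12, 2->9, 3->11, 4->15 | applicable
count: 2
applicable_count: 1


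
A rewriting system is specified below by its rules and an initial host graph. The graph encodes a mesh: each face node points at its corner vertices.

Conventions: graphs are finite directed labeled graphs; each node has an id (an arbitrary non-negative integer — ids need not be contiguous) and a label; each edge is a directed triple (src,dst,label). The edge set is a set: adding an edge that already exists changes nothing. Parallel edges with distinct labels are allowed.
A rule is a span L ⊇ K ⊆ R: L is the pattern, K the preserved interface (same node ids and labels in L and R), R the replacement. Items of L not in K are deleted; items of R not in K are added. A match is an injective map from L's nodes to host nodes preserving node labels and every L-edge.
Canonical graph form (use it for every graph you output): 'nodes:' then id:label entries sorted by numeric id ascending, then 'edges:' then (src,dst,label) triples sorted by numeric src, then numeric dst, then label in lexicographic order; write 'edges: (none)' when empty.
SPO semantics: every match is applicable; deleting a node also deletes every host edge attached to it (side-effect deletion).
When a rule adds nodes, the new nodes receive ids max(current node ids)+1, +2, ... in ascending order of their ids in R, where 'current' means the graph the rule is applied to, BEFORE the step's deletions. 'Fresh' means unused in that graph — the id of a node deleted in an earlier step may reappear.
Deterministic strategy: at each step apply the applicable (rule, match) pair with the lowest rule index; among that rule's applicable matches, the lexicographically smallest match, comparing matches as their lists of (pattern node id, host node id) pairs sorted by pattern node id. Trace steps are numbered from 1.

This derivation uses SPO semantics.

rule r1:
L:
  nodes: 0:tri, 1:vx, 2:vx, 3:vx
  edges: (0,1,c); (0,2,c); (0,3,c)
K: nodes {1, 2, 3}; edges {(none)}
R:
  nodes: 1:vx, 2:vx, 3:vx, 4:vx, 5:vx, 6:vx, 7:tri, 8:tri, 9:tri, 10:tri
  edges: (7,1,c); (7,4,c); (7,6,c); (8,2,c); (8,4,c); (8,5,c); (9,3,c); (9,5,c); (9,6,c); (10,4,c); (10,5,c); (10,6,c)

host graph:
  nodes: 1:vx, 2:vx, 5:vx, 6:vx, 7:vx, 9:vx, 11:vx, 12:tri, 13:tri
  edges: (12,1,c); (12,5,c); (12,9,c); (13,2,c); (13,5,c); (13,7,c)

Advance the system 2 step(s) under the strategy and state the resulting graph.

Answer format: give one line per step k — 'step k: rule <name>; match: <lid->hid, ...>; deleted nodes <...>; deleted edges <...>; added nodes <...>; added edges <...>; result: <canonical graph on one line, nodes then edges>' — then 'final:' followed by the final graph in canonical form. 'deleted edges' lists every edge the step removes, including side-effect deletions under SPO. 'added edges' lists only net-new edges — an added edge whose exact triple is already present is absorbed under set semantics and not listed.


step 1: rule r1; match: 0->12, 1->1, 2->5, 3->9; deleted nodes 12; deleted edges (12,1,c); (12,5,c); (12,9,c); added nodes 14, 15, 16, 17, 18, 19, 20; added edges (17,1,c); (17,14,c); (17,16,c); (18,5,c); (18,14,c); (18,15,c); (19,9,c); (19,15,c); (19,16,c); (20,14,c); (20,15,c); (20,16,c); result: nodes: 1:vx, 2:vx, 5:vx, 6:vx, 7:vx, 9:vx, 11:vx, 13:tri, 14:vx, 15:vx, 16:vx, 17:tri, 18:tri, 19:tri, 20:tri edges: (13,2,c); (13,5,c); (13,7,c); (17,1,c); (17,14,c); (17,16,c); (18,5,c); (18,14,c); (18,15,c); (19,9,c); (19,15,c); (19,16,c); (20,14,c); (20,15,c); (20,16,c)
step 2: rule r1; match: 0->13, 1->2, 2->5, 3->7; deleted nodes 13; deleted edges (13,2,c); (13,5,c); (13,7,c); added nodes 21, 22, 23, 24, 25, 26, 27; added edges (24,2,c); (24,21,c); (24,23,c); (25,5,c); (25,21,c); (25,22,c); (26,7,c); (26,22,c); (26,23,c); (27,21,c); (27,22,c); (27,23,c); result: nodes: 1:vx, 2:vx, 5:vx, 6:vx, 7:vx, 9:vx, 11:vx, 14:vx, 15:vx, 16:vx, 17:tri, 18:tri, 19:tri, 20:tri, 21:vx, 22:vx, 23:vx, 24:tri, 25:tri, 26:tri, 27:tri edges: (17,1,c); (17,14,c); (17,16,c); (18,5,c); (18,14,c); (18,15,c); (19,9,c); (19,15,c); (19,16,c); (20,14,c); (20,15,c); (20,16,c); (24,2,c); (24,21,c); (24,23,c); (25,5,c); (25,21,c); (25,22,c); (26,7,c); (26,22,c); (26,23,c); (27,21,c); (27,22,c); (27,23,c)
final:
nodes: 1:vx, 2:vx, 5:vx, 6:vx, 7:vx, 9:vx, 11:vx, 14:vx, 15:vx, 16:vx, 17:tri, 18:tri, 19:tri, 20:tri, 21:vx, 22:vx, 23:vx, 24:tri, 25:tri, 26:tri, 27:tri
edges: (17,1,c); (17,14,c); (17,16,c); (18,5,c); (18,14,c); (18,15,c); (19,9,c); (19,15,c); (19,16,c); (20,14,c); (20,15,c); (20,16,c); (24,2,c); (24,21,c); (24,23,c); (25,5,c); (25,21,c); (25,22,c); (26,7,c); (26,22,c); (26,23,c); (27,21,c); (27,22,c); (27,23,c)


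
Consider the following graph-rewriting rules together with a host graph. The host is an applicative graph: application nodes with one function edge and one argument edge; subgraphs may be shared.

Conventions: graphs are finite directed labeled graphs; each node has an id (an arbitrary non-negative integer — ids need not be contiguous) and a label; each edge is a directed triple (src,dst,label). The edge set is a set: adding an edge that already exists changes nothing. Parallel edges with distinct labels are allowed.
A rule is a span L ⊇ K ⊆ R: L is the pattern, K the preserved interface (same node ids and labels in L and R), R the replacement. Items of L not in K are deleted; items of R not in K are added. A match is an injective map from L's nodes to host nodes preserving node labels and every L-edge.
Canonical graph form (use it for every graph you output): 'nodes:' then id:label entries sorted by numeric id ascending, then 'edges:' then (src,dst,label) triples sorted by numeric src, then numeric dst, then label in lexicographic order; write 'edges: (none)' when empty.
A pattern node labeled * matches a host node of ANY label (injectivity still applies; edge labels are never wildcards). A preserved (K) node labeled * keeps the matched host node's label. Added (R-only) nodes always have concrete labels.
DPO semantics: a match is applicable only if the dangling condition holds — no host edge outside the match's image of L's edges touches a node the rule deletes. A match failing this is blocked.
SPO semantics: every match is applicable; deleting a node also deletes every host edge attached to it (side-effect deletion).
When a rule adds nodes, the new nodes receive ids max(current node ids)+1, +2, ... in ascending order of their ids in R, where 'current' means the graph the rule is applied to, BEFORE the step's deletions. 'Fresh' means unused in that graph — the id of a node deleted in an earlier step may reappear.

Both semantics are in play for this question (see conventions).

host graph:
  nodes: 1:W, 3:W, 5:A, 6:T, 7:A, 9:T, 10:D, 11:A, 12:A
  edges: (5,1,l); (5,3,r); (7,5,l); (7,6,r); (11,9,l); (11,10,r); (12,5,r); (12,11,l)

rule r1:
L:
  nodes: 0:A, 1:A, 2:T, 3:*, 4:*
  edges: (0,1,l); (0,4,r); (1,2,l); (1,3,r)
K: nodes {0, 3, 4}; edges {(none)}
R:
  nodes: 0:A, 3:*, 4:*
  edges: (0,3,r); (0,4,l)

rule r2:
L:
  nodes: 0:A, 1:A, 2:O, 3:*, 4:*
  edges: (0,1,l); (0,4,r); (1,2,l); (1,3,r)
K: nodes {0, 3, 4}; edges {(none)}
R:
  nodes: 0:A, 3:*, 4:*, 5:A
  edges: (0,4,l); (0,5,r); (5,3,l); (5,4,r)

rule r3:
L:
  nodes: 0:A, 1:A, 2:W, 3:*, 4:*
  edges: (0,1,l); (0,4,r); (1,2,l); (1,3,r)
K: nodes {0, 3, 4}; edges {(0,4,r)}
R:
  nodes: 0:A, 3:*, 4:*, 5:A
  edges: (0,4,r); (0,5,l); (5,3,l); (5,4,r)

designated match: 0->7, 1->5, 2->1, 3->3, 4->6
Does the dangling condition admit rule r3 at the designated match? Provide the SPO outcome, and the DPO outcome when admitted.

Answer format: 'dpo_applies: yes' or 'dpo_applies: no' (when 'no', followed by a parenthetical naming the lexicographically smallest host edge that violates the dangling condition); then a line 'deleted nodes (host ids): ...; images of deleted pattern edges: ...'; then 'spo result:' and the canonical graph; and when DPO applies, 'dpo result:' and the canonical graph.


dpo_applies: no
(the rule deletes node 5, which keeps host edge (12,5,r) outside the match image — the dangling condition fails, DPO blocks; SPO proceeds and side-deletes such edges)
deleted nodes (host ids): 1, 5; images of deleted pattern edges: (5,1,l); (5,3,r); (7,5,l)
spo result:
nodes: 3:W, 6:T, 7:A, 9:T, 10:D, 11:A, 12:A, 13:A
edges: (7,6,r); (7,13,l); (11,9,l); (11,10,r); (12,11,l); (13,3,l); (13,6,r)


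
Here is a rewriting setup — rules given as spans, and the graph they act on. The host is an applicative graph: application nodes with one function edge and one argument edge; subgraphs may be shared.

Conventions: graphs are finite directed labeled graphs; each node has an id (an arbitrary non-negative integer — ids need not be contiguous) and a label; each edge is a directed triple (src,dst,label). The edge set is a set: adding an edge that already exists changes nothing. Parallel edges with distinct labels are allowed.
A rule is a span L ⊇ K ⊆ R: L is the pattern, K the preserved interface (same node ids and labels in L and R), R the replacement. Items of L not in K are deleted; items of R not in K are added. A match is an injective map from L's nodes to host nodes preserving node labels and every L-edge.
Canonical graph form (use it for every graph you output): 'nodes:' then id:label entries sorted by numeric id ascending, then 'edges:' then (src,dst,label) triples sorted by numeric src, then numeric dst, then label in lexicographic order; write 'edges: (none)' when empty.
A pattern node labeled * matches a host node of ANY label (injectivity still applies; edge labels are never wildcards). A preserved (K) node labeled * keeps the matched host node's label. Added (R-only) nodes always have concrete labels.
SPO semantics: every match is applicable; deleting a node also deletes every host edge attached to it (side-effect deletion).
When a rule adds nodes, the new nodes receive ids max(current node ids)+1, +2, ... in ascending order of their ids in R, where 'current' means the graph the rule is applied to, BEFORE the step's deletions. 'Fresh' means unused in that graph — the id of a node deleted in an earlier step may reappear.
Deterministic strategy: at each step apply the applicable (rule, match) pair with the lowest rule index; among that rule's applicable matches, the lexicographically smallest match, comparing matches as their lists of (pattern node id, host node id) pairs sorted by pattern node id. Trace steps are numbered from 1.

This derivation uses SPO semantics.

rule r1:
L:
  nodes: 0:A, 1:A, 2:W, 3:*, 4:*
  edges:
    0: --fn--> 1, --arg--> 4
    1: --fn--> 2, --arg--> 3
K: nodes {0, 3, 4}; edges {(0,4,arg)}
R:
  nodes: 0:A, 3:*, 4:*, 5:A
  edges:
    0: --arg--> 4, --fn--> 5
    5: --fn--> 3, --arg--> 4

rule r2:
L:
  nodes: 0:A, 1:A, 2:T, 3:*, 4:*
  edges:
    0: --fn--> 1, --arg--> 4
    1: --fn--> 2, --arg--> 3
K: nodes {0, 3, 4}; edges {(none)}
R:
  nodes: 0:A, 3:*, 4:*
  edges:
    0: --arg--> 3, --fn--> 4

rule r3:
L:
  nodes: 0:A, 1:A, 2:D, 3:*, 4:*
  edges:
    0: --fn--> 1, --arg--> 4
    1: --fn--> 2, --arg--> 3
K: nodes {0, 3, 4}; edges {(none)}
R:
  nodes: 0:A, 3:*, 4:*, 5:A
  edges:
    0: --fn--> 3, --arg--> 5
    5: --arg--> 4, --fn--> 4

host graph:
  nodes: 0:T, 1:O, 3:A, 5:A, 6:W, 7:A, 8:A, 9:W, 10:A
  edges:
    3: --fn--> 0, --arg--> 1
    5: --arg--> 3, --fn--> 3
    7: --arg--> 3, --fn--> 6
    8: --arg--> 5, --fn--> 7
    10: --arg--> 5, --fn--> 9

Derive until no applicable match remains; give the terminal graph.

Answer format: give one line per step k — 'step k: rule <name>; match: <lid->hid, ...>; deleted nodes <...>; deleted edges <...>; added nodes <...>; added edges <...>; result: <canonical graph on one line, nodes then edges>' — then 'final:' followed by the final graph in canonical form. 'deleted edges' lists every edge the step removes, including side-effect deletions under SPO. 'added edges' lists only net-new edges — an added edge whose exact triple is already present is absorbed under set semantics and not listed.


step 1: rule r1; match: 0->8, 1->7, 2->6, 3->3, 4->5; deleted nodes 6, 7; deleted edges (7,3,arg); (7,6,fn); (8,7,fn); added nodes 11; added edges (8,11,fn); (11,3,fn); (11,5,arg); result: nodes: 0:T, 1:O, 3:A, 5:A, 8:A, 9:W, 10:A, 11:A edges: (3,0,fn); (3,1,arg); (5,3,arg); (5,3,fn); (8,5,arg); (8,11,fn); (10,5,arg); (10,9,fn); (11,3,fn); (11,5,arg)
step 2: rule r2; match: 0->11, 1->3, 2->0, 3->1, 4->5; deleted nodes 0, 3; deleted edges (3,0,fn); (3,1,arg); (5,3,arg); (5,3,fn); (11,3,fn); (11,5,arg); added nodes (none); added edges (11,1,arg); (11,5,fn); result: nodes: 1:O, 5:A, 8:A, 9:W, 10:A, 11:A edges: (8,5,arg); (8,11,fn); (10,5,arg); (10,9,fn); (11,1,arg); (11,5,fn)
final:
nodes: 1:O, 5:A, 8:A, 9:W, 10:A, 11:A
edges: (8,5,arg); (8,11,fn); (10,5,arg); (10,9,fn); (11,1,arg); (11,5,fn)


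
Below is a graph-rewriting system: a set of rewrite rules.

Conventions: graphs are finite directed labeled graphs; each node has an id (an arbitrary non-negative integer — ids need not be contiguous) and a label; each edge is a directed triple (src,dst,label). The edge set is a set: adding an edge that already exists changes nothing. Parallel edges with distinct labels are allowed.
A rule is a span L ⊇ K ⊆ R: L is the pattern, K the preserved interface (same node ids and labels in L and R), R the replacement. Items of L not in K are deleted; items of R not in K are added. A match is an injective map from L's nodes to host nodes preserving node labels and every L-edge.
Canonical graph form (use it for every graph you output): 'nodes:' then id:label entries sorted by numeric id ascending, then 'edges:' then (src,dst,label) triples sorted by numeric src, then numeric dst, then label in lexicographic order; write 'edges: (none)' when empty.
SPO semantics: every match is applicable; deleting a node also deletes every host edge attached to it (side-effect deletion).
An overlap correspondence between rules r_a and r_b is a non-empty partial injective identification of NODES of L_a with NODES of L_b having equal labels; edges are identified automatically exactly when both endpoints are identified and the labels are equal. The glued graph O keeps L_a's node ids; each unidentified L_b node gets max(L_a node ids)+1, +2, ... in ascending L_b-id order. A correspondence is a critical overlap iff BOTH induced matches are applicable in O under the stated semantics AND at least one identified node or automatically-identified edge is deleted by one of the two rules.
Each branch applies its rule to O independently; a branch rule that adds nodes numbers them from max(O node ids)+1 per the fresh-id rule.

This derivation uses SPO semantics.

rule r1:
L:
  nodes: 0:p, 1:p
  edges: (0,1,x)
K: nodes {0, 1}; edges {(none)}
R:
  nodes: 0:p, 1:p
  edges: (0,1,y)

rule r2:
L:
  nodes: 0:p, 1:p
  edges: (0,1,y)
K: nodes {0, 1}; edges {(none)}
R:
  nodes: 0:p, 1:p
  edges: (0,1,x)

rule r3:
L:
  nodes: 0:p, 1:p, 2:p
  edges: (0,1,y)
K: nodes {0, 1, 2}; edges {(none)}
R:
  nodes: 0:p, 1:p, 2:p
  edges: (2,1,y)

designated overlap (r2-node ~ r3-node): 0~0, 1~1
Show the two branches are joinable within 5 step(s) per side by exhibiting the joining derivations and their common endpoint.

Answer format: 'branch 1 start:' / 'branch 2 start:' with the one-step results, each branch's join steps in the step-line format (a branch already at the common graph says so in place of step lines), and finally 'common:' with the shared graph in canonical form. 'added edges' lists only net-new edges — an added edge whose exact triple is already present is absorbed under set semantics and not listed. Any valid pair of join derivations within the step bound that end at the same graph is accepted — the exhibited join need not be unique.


branch 1 start:
nodes: 0:p, 1:p, 2:p
edges: (0,1,x)
branch 2 start:
nodes: 0:p, 1:p, 2:p
edges: (2,1,y)
branch 1 step 1: rule r1; match: 0->0, 1->1; deleted nodes (none); deleted edges (0,1,x); added nodes (none); added edges (0,1,y); result: nodes: 0:p, 1:p, 2:p edges: (0,1,y)
branch 2 step 1: rule r3; match: 0->2, 1->1, 2->0; deleted nodes (none); deleted edges (2,1,y); added nodes (none); added edges (0,1,y); result: nodes: 0:p, 1:p, 2:p edges: (0,1,y)
common:
nodes: 0:p, 1:p, 2:p
edges: (0,1,y)


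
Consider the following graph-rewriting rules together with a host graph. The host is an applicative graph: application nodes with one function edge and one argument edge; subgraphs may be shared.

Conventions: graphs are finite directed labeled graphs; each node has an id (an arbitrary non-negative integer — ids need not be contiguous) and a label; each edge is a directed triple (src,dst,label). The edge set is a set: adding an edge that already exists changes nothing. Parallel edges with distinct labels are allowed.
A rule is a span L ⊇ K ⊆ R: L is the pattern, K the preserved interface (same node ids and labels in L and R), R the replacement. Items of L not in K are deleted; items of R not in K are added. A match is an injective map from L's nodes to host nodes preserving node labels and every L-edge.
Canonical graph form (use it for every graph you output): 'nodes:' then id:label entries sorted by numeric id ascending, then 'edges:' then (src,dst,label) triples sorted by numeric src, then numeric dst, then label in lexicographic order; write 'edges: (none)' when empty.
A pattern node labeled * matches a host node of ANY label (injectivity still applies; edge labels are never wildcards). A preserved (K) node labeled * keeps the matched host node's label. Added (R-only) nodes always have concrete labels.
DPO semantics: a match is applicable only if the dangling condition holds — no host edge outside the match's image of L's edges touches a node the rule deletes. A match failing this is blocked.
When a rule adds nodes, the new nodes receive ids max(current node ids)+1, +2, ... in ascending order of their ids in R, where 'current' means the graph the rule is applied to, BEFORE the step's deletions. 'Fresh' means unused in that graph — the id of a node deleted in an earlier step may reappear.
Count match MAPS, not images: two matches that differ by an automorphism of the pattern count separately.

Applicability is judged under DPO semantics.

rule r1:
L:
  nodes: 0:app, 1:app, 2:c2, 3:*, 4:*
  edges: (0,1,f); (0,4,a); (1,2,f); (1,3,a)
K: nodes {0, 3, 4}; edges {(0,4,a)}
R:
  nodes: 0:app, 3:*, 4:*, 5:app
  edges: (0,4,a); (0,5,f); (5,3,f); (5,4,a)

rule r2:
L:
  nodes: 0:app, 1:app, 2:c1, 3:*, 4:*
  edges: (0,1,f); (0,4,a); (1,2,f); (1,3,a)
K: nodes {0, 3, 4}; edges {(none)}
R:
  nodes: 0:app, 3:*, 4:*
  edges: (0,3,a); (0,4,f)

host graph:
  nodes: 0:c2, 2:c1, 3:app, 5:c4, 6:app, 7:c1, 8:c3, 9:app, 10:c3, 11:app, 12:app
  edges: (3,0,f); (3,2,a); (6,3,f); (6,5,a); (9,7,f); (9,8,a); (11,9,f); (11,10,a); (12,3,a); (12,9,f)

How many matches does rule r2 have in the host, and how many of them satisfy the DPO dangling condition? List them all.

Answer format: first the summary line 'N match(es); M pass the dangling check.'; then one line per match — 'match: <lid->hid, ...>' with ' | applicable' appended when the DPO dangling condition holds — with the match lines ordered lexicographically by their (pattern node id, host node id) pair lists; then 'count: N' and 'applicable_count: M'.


2 match(es); 0 pass the dangling check.
match: 0->11, 1->9, 2->7, 3->8, 4->10
match: 0->12, 1->9, 2->7, 3->8, 4->3
count: 2
applicable_count: 0
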